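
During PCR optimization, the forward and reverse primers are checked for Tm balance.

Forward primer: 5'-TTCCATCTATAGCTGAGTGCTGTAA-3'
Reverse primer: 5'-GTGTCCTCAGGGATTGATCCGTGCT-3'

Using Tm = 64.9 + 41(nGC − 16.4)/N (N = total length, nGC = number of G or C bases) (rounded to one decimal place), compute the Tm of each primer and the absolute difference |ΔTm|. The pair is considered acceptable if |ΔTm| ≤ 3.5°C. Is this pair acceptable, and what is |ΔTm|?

Forward: G+C = 10, N = 25 → Tm = 64.9 + 41·(10 − 16.4)/25 = 54.4°C.
Reverse: G+C = 14, N = 25 → Tm = 64.9 + 41·(14 − 16.4)/25 = 61.0°C.
|ΔTm| = |54.4 − 61.0| = 6.6°C, > 3.5°C.

|ΔTm| = 6.6°C; the pair is not acceptable.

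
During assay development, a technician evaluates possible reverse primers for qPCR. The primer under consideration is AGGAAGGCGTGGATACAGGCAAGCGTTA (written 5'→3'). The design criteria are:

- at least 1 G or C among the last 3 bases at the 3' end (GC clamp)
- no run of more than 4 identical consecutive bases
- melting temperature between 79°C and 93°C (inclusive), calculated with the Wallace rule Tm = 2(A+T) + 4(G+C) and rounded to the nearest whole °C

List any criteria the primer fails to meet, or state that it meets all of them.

Fails: GC clamp.

Base counts: A=9, T=4, G=11, C=4 (length 28).
GC clamp: 3' end TTA has 0 G/C, need ≥1 ✗
homopolymer run: longest run = 2 ✓
Tm: Tm = 2·13 + 4·15 = 86°C ✓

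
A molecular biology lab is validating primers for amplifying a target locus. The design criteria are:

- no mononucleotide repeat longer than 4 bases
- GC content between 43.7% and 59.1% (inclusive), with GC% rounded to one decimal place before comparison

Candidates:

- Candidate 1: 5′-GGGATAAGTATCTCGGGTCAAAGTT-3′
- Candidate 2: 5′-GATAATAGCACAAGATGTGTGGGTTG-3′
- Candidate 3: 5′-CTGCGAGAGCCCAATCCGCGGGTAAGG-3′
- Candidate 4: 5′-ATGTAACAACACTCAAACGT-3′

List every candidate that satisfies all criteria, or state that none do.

Candidate 1 only.

Candidate 1 (25 nt, A=7 T=7 G=8 C=3): longest run = 3 ✓; GC 11/25 = 44.0% ✓ — passes.
Candidate 2 (26 nt, A=8 T=7 G=9 C=2): longest run = 3 ✓; GC 11/26 = 42.3%, outside 43.7–59.1% ✗ — fails.
Candidate 3 (27 nt, A=6 T=3 G=10 C=8): longest run = 3 ✓; GC 18/27 = 66.7%, outside 43.7–59.1% ✗ — fails.
Candidate 4 (20 nt, A=9 T=4 G=2 C=5): longest run = 3 ✓; GC 7/20 = 35.0%, outside 43.7–59.1% ✗ — fails.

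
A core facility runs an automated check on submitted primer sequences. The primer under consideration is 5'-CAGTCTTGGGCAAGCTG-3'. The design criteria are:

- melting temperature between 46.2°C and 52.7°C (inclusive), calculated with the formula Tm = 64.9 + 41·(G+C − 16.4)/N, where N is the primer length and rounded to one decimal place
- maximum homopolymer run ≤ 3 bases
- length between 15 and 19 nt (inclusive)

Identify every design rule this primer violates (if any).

Base counts: A=3, T=4, G=6, C=4 (length 17).
Tm: Tm = 64.9 + 41·(10 − 16.4)/17 = 49.5°C ✓
homopolymer run: longest run = 3 ✓
length: length 17 ✓

Meets all criteria.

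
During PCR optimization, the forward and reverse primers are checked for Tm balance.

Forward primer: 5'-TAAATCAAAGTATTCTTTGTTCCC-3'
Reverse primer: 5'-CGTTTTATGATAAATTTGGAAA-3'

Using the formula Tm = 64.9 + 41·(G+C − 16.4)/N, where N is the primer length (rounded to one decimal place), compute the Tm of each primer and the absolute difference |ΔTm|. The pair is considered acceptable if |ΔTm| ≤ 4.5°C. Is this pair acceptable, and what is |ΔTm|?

|ΔTm| = 5.1°C; the pair is not acceptable.

Forward: G+C = 7, N = 24 → Tm = 64.9 + 41·(7 − 16.4)/24 = 48.8°C.
Reverse: G+C = 5, N = 22 → Tm = 64.9 + 41·(5 − 16.4)/22 = 43.7°C.
|ΔTm| = |48.8 − 43.7| = 5.1°C, > 4.5°C.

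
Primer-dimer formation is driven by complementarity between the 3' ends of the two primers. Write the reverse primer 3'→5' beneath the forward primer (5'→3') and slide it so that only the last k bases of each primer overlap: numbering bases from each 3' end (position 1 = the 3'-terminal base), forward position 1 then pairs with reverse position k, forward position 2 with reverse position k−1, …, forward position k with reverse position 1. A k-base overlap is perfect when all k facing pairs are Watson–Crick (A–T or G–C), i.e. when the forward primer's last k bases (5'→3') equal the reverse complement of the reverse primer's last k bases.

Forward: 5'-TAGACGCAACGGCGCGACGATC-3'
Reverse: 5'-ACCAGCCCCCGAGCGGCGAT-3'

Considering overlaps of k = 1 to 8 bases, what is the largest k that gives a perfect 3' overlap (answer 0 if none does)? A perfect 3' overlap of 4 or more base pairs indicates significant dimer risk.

Last 8 bases (5'→3') — forward …CGACGATC, reverse …GCGGCGAT.
Reverse complement of the reverse primer's last 8 bases: ATCGCCGC; its first k bases are the reverse complement of the reverse primer's last k bases, so a perfect k-base overlap needs the forward primer's last k bases to equal them.
Comparing (forward last k vs required): k=1: C vs A ✗; k=2: TC vs AT ✗; k=3: ATC vs ATC ✓; k=4: GATC vs ATCG ✗; k=5: CGATC vs ATCGC ✗; k=6: ACGATC vs ATCGCC ✗; k=7: GACGATC vs ATCGCCG ✗; k=8: CGACGATC vs ATCGCCGC ✗.
Only k = 3 is perfect, so the longest perfect 3' overlap is 3.

Longest perfect overlap: 3 complementary base pairs; below the dimer-risk threshold (threshold 4).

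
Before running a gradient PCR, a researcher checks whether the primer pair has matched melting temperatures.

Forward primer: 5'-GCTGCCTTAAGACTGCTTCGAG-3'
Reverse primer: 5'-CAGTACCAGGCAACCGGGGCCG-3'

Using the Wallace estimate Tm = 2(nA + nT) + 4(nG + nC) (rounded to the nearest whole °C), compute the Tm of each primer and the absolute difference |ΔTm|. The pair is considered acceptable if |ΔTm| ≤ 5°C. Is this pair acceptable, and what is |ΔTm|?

Forward: A=4 T=6 G=6 C=6 → Tm = 2·10 + 4·12 = 68°C.
Reverse: A=5 T=1 G=8 C=8 → Tm = 2·6 + 4·16 = 76°C.
|ΔTm| = |68 − 76| = 8°C, > 5°C.

|ΔTm| = 8°C; the pair is not acceptable.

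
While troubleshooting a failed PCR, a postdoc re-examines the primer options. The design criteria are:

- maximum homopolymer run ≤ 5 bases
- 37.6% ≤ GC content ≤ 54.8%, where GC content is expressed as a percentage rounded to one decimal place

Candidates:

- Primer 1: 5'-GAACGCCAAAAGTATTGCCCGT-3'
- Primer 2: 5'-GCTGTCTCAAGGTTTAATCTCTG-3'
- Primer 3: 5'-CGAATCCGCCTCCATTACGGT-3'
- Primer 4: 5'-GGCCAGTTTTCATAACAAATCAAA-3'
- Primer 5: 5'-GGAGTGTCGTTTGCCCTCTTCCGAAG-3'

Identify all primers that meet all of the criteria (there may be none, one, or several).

Primer 1 (22 nt, A=7 T=4 G=5 C=6): longest run = 4 ✓; GC 11/22 = 50.0% ✓ — passes.
Primer 2 (23 nt, A=4 T=9 G=5 C=5): longest run = 3 ✓; GC 10/23 = 43.5% ✓ — passes.
Primer 3 (21 nt, A=4 T=5 G=4 C=8): longest run = 2 ✓; GC 12/21 = 57.1%, outside 37.6–54.8% ✗ — fails.
Primer 4 (24 nt, A=10 T=6 G=3 C=5): longest run = 4 ✓; GC 8/24 = 33.3%, outside 37.6–54.8% ✗ — fails.
Primer 5 (26 nt, A=3 T=8 G=8 C=7): longest run = 3 ✓; GC 15/26 = 57.7%, outside 37.6–54.8% ✗ — fails.

Primer 1 and Primer 2.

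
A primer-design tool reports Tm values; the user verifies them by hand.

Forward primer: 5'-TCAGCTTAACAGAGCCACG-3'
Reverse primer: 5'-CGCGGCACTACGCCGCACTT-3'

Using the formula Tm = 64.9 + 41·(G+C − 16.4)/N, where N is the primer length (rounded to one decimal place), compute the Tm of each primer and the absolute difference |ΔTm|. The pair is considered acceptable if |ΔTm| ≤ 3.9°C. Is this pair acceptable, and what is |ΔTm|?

Forward: G+C = 10, N = 19 → Tm = 64.9 + 41·(10 − 16.4)/19 = 51.1°C.
Reverse: G+C = 14, N = 20 → Tm = 64.9 + 41·(14 − 16.4)/20 = 60.0°C.
|ΔTm| = |51.1 − 60.0| = 8.9°C, > 3.9°C.

|ΔTm| = 8.9°C; the pair is not acceptable.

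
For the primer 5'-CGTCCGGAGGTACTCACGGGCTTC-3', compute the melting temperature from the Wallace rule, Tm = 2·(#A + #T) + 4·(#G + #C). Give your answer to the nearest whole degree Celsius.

80°C

Base counts: A=3, T=5, G=8, C=8 (length 24).
Tm = 2·(3+5) + 4·(8+8) = 2·8 + 4·16 = 16 + 64 = 80°C.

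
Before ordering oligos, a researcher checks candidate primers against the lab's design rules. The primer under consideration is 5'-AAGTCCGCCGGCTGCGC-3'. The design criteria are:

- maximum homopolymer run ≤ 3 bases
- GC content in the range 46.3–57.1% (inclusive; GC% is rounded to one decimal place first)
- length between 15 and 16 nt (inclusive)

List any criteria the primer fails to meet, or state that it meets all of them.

Base counts: A=2, T=2, G=6, C=7 (length 17).
homopolymer run: longest run = 2 ✓
GC content: GC 13/17 = 76.5%, outside 46.3–57.1% ✗
length: length 17, outside 15–16 ✗

Fails: GC content, length.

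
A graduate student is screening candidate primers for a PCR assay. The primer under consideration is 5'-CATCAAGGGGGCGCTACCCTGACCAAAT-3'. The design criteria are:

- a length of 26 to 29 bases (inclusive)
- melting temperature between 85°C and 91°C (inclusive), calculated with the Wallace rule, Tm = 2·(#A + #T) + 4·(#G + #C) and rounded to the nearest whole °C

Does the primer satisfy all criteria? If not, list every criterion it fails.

Meets all criteria.

Base counts: A=8, T=4, G=7, C=9 (length 28).
length: length 28 ✓
Tm: Tm = 2·12 + 4·16 = 88°C ✓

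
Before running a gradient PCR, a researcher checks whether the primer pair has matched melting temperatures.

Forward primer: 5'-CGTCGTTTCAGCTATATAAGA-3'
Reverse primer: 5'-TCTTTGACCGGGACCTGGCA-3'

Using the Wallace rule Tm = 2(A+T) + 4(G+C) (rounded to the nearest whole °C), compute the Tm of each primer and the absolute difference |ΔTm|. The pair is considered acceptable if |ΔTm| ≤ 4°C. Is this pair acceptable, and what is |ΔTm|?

|ΔTm| = 6°C; the pair is not acceptable.

Forward: A=6 T=7 G=4 C=4 → Tm = 2·13 + 4·8 = 58°C.
Reverse: A=3 T=5 G=6 C=6 → Tm = 2·8 + 4·12 = 64°C.
|ΔTm| = |58 − 64| = 6°C, > 4°C.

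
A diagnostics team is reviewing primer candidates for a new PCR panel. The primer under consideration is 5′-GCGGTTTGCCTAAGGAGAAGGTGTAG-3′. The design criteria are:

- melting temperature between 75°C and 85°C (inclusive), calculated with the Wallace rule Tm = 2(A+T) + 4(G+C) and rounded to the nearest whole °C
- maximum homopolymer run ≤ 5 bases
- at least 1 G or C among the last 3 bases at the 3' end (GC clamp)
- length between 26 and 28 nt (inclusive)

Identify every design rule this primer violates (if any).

Meets all criteria.

Base counts: A=6, T=6, G=11, C=3 (length 26).
Tm: Tm = 2·12 + 4·14 = 80°C ✓
homopolymer run: longest run = 3 ✓
GC clamp: 3' end TAG has 1 G/C ✓
length: length 26 ✓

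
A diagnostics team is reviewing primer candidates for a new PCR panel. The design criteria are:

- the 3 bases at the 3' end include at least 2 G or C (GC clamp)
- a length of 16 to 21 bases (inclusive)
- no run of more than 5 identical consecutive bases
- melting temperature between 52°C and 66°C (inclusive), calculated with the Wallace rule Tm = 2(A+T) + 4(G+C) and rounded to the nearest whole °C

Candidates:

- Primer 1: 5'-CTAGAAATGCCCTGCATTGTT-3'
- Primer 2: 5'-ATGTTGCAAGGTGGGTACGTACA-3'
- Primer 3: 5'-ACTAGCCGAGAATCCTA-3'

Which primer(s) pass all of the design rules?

None of the candidates satisfy all criteria.

Primer 1 (21 nt, A=5 T=7 G=4 C=5): 3' end GTT has 1 G/C, need ≥2 ✗; length 21 ✓; longest run = 3 ✓; Tm = 2·12 + 4·9 = 60°C ✓ — fails.
Primer 2 (23 nt, A=6 T=6 G=8 C=3): 3' end ACA has 1 G/C, need ≥2 ✗; length 23, outside 16–21 ✗; longest run = 3 ✓; Tm = 2·12 + 4·11 = 68°C, outside 52–66°C ✗ — fails.
Primer 3 (17 nt, A=6 T=3 G=3 C=5): 3' end CTA has 1 G/C, need ≥2 ✗; length 17 ✓; longest run = 2 ✓; Tm = 2·9 + 4·8 = 50°C, outside 52–66°C ✗ — fails.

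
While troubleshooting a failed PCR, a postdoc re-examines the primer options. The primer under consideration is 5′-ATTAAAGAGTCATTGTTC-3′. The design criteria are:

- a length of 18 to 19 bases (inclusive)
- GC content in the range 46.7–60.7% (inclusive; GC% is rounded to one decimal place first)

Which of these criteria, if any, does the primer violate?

Base counts: A=6, T=7, G=3, C=2 (length 18).
length: length 18 ✓
GC content: GC 5/18 = 27.8%, outside 46.7–60.7% ✗

Fails: GC content.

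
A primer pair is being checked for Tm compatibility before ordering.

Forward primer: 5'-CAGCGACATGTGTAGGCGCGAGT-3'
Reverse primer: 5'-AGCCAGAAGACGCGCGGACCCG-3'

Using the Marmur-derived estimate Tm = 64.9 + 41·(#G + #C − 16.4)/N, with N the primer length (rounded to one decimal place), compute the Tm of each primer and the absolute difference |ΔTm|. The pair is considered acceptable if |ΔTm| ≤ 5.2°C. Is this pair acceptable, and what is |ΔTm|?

|ΔTm| = 3.6°C; the pair is acceptable.

Forward: G+C = 14, N = 23 → Tm = 64.9 + 41·(14 − 16.4)/23 = 60.6°C.
Reverse: G+C = 16, N = 22 → Tm = 64.9 + 41·(16 − 16.4)/22 = 64.2°C.
|ΔTm| = |60.6 − 64.2| = 3.6°C, ≤ 5.2°C.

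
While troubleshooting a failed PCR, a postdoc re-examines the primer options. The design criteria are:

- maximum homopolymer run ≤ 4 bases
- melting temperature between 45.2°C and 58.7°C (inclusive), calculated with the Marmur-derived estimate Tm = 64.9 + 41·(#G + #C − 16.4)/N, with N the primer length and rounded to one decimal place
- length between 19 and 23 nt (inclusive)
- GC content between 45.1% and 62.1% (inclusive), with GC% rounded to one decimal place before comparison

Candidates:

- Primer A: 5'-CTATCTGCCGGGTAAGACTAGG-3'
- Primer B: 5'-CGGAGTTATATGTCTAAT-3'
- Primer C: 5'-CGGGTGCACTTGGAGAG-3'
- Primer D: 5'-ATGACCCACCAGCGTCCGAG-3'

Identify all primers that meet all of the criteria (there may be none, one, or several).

Primer A (22 nt, A=5 T=5 G=7 C=5): longest run = 3 ✓; Tm = 64.9 + 41·(12 − 16.4)/22 = 56.7°C ✓; length 22 ✓; GC 12/22 = 54.5% ✓ — passes.
Primer B (18 nt, A=5 T=7 G=4 C=2): longest run = 2 ✓; Tm = 64.9 + 41·(6 − 16.4)/18 = 41.2°C, outside 45.2–58.7°C ✗; length 18, outside 19–23 ✗; GC 6/18 = 33.3%, outside 45.1–62.1% ✗ — fails.
Primer C (17 nt, A=3 T=3 G=8 C=3): longest run = 3 ✓; Tm = 64.9 + 41·(11 − 16.4)/17 = 51.9°C ✓; length 17, outside 19–23 ✗; GC 11/17 = 64.7%, outside 45.1–62.1% ✗ — fails.
Primer D (20 nt, A=5 T=2 G=5 C=8): longest run = 3 ✓; Tm = 64.9 + 41·(13 − 16.4)/20 = 57.9°C ✓; length 20 ✓; GC 13/20 = 65.0%, outside 45.1–62.1% ✗ — fails.

Primer A only.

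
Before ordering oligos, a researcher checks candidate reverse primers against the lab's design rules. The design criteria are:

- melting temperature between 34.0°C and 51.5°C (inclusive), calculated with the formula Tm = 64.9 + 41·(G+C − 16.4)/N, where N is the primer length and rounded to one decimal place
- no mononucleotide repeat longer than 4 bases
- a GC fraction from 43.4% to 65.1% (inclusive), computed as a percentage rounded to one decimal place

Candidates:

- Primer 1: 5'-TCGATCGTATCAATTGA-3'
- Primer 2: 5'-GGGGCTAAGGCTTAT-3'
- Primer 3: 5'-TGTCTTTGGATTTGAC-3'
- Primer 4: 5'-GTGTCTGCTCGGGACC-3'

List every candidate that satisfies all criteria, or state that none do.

Primer 1 (17 nt, A=5 T=6 G=3 C=3): Tm = 64.9 + 41·(6 − 16.4)/17 = 39.8°C ✓; longest run = 2 ✓; GC 6/17 = 35.3%, outside 43.4–65.1% ✗ — fails.
Primer 2 (15 nt, A=3 T=4 G=6 C=2): Tm = 64.9 + 41·(8 − 16.4)/15 = 41.9°C ✓; longest run = 4 ✓; GC 8/15 = 53.3% ✓ — passes.
Primer 3 (16 nt, A=2 T=8 G=4 C=2): Tm = 64.9 + 41·(6 − 16.4)/16 = 38.3°C ✓; longest run = 3 ✓; GC 6/16 = 37.5%, outside 43.4–65.1% ✗ — fails.
Primer 4 (16 nt, A=1 T=4 G=6 C=5): Tm = 64.9 + 41·(11 − 16.4)/16 = 51.1°C ✓; longest run = 3 ✓; GC 11/16 = 68.8%, outside 43.4–65.1% ✗ — fails.

Primer 2 only.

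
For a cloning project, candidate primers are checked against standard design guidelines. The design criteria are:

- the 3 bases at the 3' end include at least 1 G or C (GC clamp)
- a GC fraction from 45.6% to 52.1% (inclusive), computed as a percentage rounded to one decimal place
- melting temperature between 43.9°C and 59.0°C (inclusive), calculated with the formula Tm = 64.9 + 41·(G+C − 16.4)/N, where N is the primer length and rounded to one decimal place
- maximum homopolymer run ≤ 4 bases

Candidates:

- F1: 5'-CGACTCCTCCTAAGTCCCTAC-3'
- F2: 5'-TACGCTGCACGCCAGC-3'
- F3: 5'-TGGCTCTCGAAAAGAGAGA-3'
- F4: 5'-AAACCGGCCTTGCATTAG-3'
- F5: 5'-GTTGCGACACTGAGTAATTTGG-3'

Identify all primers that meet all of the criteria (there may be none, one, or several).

F1 (21 nt, A=4 T=5 G=2 C=10): 3' end TAC has 1 G/C ✓; GC 12/21 = 57.1%, outside 45.6–52.1% ✗; Tm = 64.9 + 41·(12 − 16.4)/21 = 56.3°C ✓; longest run = 3 ✓ — fails.
F2 (16 nt, A=3 T=2 G=4 C=7): 3' end AGC has 2 G/C ✓; GC 11/16 = 68.8%, outside 45.6–52.1% ✗; Tm = 64.9 + 41·(11 − 16.4)/16 = 51.1°C ✓; longest run = 2 ✓ — fails.
F3 (19 nt, A=7 T=3 G=6 C=3): 3' end AGA has 1 G/C ✓; GC 9/19 = 47.4% ✓; Tm = 64.9 + 41·(9 − 16.4)/19 = 48.9°C ✓; longest run = 4 ✓ — passes.
F4 (18 nt, A=5 T=4 G=4 C=5): 3' end TAG has 1 G/C ✓; GC 9/18 = 50.0% ✓; Tm = 64.9 + 41·(9 − 16.4)/18 = 48.0°C ✓; longest run = 3 ✓ — passes.
F5 (22 nt, A=5 T=7 G=7 C=3): 3' end TGG has 2 G/C ✓; GC 10/22 = 45.5%, outside 45.6–52.1% ✗; Tm = 64.9 + 41·(10 − 16.4)/22 = 53.0°C ✓; longest run = 3 ✓ — fails.

F3 and F4.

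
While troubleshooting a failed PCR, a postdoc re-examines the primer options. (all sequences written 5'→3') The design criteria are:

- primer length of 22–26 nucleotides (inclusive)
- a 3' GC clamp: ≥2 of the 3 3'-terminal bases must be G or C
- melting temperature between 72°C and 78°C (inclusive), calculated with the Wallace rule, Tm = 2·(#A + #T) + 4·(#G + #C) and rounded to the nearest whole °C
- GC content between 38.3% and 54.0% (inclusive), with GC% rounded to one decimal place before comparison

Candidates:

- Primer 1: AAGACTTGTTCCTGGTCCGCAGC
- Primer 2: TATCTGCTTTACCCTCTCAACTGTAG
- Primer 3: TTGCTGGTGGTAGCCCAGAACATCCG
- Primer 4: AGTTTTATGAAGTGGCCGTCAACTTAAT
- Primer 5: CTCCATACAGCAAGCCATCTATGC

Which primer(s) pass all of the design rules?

Primer 1 (23 nt, A=4 T=6 G=6 C=7): length 23 ✓; 3' end AGC has 2 G/C ✓; Tm = 2·10 + 4·13 = 72°C ✓; GC 13/23 = 56.5%, outside 38.3–54.0% ✗ — fails.
Primer 2 (26 nt, A=5 T=10 G=3 C=8): length 26 ✓; 3' end TAG has 1 G/C, need ≥2 ✗; Tm = 2·15 + 4·11 = 74°C ✓; GC 11/26 = 42.3% ✓ — fails.
Primer 3 (26 nt, A=5 T=6 G=8 C=7): length 26 ✓; 3' end CCG has 3 G/C ✓; Tm = 2·11 + 4·15 = 82°C, outside 72–78°C ✗; GC 15/26 = 57.7%, outside 38.3–54.0% ✗ — fails.
Primer 4 (28 nt, A=8 T=10 G=6 C=4): length 28, outside 22–26 ✗; 3' end AAT has 0 G/C, need ≥2 ✗; Tm = 2·18 + 4·10 = 76°C ✓; GC 10/28 = 35.7%, outside 38.3–54.0% ✗ — fails.
Primer 5 (24 nt, A=7 T=5 G=3 C=9): length 24 ✓; 3' end TGC has 2 G/C ✓; Tm = 2·12 + 4·12 = 72°C ✓; GC 12/24 = 50.0% ✓ — passes.

Primer 5 only.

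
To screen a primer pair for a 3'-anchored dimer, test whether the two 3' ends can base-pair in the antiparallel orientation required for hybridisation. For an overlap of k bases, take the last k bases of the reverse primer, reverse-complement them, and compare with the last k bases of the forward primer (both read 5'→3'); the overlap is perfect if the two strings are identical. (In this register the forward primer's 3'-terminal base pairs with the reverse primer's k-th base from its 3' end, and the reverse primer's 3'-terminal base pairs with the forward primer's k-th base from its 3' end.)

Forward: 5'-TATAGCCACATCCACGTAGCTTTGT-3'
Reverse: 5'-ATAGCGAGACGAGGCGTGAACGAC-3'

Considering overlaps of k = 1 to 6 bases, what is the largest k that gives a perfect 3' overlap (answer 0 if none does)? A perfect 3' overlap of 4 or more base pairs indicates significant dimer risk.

Last 6 bases (5'→3') — forward …CTTTGT, reverse …AACGAC.
Reverse complement of the reverse primer's last 6 bases: GTCGTT; its first k bases are the reverse complement of the reverse primer's last k bases, so a perfect k-base overlap needs the forward primer's last k bases to equal them.
Comparing (forward last k vs required): k=1: T vs G ✗; k=2: GT vs GT ✓; k=3: TGT vs GTC ✗; k=4: TTGT vs GTCG ✗; k=5: TTTGT vs GTCGT ✗; k=6: CTTTGT vs GTCGTT ✗.
Only k = 2 is perfect, so the longest perfect 3' overlap is 2.

Longest perfect overlap: 2 complementary base pairs; below the dimer-risk threshold (threshold 4).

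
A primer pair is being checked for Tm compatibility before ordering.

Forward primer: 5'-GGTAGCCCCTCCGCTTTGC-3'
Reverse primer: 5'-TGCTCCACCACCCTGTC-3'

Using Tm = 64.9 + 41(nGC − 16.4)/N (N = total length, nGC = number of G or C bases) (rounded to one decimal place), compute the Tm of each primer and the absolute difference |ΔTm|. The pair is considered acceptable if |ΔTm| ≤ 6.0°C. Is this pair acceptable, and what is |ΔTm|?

Forward: G+C = 13, N = 19 → Tm = 64.9 + 41·(13 − 16.4)/19 = 57.6°C.
Reverse: G+C = 11, N = 17 → Tm = 64.9 + 41·(11 − 16.4)/17 = 51.9°C.
|ΔTm| = |57.6 − 51.9| = 5.7°C, ≤ 6.0°C.

|ΔTm| = 5.7°C; the pair is acceptable.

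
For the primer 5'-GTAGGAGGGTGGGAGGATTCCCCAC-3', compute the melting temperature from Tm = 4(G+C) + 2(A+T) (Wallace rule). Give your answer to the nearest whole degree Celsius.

Base counts: A=5, T=4, G=11, C=5 (length 25).
Tm = 2·(5+4) + 4·(11+5) = 2·9 + 4·16 = 18 + 64 = 82°C.

82°C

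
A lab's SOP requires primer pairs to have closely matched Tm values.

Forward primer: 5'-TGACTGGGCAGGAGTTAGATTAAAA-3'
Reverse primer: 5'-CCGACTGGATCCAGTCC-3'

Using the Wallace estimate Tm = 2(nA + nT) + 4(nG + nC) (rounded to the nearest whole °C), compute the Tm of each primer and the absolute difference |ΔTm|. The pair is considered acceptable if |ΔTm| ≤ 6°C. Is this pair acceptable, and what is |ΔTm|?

|ΔTm| = 14°C; the pair is not acceptable.

Forward: A=9 T=6 G=8 C=2 → Tm = 2·15 + 4·10 = 70°C.
Reverse: A=3 T=3 G=4 C=7 → Tm = 2·6 + 4·11 = 56°C.
|ΔTm| = |70 − 56| = 14°C, > 6°C.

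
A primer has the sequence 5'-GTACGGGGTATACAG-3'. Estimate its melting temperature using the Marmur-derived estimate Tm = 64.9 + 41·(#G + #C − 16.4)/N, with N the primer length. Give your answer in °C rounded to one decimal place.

41.9°C

Base counts: A=4, T=3, G=6, C=2; G+C = 8, N = 15.
Tm = 64.9 + 41·(8 − 16.4)/15 = 64.9 + -344.40/15 = 41.9°C.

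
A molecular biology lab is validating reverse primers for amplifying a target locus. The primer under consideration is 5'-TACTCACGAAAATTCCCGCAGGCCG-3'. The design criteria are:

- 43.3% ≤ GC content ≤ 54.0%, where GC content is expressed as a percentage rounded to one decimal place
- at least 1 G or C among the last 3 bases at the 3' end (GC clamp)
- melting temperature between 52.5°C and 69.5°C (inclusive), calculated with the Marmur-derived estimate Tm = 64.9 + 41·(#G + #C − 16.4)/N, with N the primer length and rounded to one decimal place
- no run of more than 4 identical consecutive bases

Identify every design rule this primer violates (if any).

Fails: GC content.

Base counts: A=7, T=4, G=5, C=9 (length 25).
GC content: GC 14/25 = 56.0%, outside 43.3–54.0% ✗
GC clamp: 3' end CCG has 3 G/C ✓
Tm: Tm = 64.9 + 41·(14 − 16.4)/25 = 61.0°C ✓
homopolymer run: longest run = 4 ✓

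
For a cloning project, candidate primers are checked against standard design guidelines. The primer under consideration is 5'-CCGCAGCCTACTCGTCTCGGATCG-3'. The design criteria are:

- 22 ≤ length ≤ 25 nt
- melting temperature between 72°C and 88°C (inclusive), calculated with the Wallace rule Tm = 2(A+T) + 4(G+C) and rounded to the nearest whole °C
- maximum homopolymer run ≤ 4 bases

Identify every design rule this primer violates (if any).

Base counts: A=3, T=5, G=6, C=10 (length 24).
length: length 24 ✓
Tm: Tm = 2·8 + 4·16 = 80°C ✓
homopolymer run: longest run = 2 ✓

Meets all criteria.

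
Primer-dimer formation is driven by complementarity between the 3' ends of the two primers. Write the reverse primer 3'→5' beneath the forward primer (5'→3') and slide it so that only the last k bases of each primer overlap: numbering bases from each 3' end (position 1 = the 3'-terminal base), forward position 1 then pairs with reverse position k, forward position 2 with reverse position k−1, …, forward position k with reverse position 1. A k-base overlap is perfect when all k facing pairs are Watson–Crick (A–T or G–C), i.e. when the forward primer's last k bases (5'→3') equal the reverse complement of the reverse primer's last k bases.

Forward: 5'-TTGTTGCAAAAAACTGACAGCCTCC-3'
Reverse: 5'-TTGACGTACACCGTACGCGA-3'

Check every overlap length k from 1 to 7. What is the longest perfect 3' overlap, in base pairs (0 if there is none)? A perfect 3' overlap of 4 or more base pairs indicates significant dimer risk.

Last 7 bases (5'→3') — forward …AGCCTCC, reverse …TACGCGA.
Reverse complement of the reverse primer's last 7 bases: TCGCGTA; its first k bases are the reverse complement of the reverse primer's last k bases, so a perfect k-base overlap needs the forward primer's last k bases to equal them.
Comparing (forward last k vs required): k=1: C vs T ✗; k=2: CC vs TC ✗; k=3: TCC vs TCG ✗; k=4: CTCC vs TCGC ✗; k=5: CCTCC vs TCGCG ✗; k=6: GCCTCC vs TCGCGT ✗; k=7: AGCCTCC vs TCGCGTA ✗.
No overlap length from 1 to 7 is perfect, so the longest perfect 3' overlap is 0.

Longest perfect overlap: 0 complementary base pairs; below the dimer-risk threshold (threshold 4).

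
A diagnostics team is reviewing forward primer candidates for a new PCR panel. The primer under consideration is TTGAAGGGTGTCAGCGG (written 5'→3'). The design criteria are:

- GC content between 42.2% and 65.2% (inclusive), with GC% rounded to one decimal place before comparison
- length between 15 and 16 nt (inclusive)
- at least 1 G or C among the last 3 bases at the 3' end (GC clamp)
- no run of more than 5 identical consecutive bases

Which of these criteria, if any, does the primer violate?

Fails: length.

Base counts: A=3, T=4, G=8, C=2 (length 17).
GC content: GC 10/17 = 58.8% ✓
length: length 17, outside 15–16 ✗
GC clamp: 3' end CGG has 3 G/C ✓
homopolymer run: longest run = 3 ✓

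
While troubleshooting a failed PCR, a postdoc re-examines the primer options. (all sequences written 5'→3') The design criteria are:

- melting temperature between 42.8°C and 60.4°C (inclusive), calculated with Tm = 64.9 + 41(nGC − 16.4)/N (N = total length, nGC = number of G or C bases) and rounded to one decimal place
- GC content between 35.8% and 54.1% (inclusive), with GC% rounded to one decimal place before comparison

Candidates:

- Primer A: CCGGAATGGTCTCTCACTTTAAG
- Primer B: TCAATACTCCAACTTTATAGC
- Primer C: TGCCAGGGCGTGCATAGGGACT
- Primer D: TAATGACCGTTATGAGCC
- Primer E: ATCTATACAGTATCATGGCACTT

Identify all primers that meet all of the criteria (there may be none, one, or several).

Primer A and Primer D.

Primer A (23 nt, A=5 T=7 G=5 C=6): Tm = 64.9 + 41·(11 − 16.4)/23 = 55.3°C ✓; GC 11/23 = 47.8% ✓ — passes.
Primer B (21 nt, A=7 T=7 G=1 C=6): Tm = 64.9 + 41·(7 − 16.4)/21 = 46.5°C ✓; GC 7/21 = 33.3%, outside 35.8–54.1% ✗ — fails.
Primer C (22 nt, A=4 T=4 G=9 C=5): Tm = 64.9 + 41·(14 − 16.4)/22 = 60.4°C ✓; GC 14/22 = 63.6%, outside 35.8–54.1% ✗ — fails.
Primer D (18 nt, A=5 T=5 G=4 C=4): Tm = 64.9 + 41·(8 − 16.4)/18 = 45.8°C ✓; GC 8/18 = 44.4% ✓ — passes.
Primer E (23 nt, A=7 T=8 G=3 C=5): Tm = 64.9 + 41·(8 − 16.4)/23 = 49.9°C ✓; GC 8/23 = 34.8%, outside 35.8–54.1% ✗ — fails.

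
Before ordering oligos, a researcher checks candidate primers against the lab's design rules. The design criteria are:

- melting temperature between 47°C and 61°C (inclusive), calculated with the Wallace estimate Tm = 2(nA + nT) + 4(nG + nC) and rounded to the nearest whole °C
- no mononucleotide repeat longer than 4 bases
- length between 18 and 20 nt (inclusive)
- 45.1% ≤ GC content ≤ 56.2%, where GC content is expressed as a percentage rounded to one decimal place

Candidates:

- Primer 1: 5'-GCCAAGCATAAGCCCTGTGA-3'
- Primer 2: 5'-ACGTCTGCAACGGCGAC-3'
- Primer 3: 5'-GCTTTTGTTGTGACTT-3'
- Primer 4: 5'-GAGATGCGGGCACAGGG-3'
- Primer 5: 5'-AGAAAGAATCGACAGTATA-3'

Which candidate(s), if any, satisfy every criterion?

None of the candidates satisfy all criteria.

Primer 1 (20 nt, A=6 T=3 G=5 C=6): Tm = 2·9 + 4·11 = 62°C, outside 47–61°C ✗; longest run = 3 ✓; length 20 ✓; GC 11/20 = 55.0% ✓ — fails.
Primer 2 (17 nt, A=4 T=2 G=5 C=6): Tm = 2·6 + 4·11 = 56°C ✓; longest run = 2 ✓; length 17, outside 18–20 ✗; GC 11/17 = 64.7%, outside 45.1–56.2% ✗ — fails.
Primer 3 (16 nt, A=1 T=9 G=4 C=2): Tm = 2·10 + 4·6 = 44°C, outside 47–61°C ✗; longest run = 4 ✓; length 16, outside 18–20 ✗; GC 6/16 = 37.5%, outside 45.1–56.2% ✗ — fails.
Primer 4 (17 nt, A=4 T=1 G=9 C=3): Tm = 2·5 + 4·12 = 58°C ✓; longest run = 3 ✓; length 17, outside 18–20 ✗; GC 12/17 = 70.6%, outside 45.1–56.2% ✗ — fails.
Primer 5 (19 nt, A=10 T=3 G=4 C=2): Tm = 2·13 + 4·6 = 50°C ✓; longest run = 3 ✓; length 19 ✓; GC 6/19 = 31.6%, outside 45.1–56.2% ✗ — fails.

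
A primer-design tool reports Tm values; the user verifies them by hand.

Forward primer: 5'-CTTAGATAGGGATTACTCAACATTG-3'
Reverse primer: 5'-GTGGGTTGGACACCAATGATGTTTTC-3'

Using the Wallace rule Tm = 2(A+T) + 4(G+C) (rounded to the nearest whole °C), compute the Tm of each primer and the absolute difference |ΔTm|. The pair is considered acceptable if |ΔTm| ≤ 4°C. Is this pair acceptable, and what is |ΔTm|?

Forward: A=8 T=8 G=5 C=4 → Tm = 2·16 + 4·9 = 68°C.
Reverse: A=5 T=9 G=8 C=4 → Tm = 2·14 + 4·12 = 76°C.
|ΔTm| = |68 − 76| = 8°C, > 4°C.

|ΔTm| = 8°C; the pair is not acceptable.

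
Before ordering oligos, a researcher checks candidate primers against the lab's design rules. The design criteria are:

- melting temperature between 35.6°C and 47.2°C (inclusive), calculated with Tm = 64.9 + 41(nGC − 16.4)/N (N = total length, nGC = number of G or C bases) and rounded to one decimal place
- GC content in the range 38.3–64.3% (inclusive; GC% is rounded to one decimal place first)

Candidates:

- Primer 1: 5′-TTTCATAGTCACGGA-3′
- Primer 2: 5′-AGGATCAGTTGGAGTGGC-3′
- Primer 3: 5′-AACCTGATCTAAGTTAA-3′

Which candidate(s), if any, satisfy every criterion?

Primer 1 (15 nt, A=4 T=5 G=3 C=3): Tm = 64.9 + 41·(6 − 16.4)/15 = 36.5°C ✓; GC 6/15 = 40.0% ✓ — passes.
Primer 2 (18 nt, A=4 T=4 G=8 C=2): Tm = 64.9 + 41·(10 − 16.4)/18 = 50.3°C, outside 35.6–47.2°C ✗; GC 10/18 = 55.6% ✓ — fails.
Primer 3 (17 nt, A=7 T=5 G=2 C=3): Tm = 64.9 + 41·(5 − 16.4)/17 = 37.4°C ✓; GC 5/17 = 29.4%, outside 38.3–64.3% ✗ — fails.

Primer 1 only.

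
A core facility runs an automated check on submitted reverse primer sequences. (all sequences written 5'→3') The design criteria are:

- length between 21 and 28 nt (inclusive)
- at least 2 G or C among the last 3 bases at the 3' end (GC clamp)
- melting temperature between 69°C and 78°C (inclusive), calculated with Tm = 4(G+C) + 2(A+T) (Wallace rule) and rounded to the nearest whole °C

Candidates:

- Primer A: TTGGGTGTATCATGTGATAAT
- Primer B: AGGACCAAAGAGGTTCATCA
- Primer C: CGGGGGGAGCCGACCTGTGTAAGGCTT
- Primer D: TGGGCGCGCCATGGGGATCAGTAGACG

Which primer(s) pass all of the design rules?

Primer A (21 nt, A=5 T=9 G=6 C=1): length 21 ✓; 3' end AAT has 0 G/C, need ≥2 ✗; Tm = 2·14 + 4·7 = 56°C, outside 69–78°C ✗ — fails.
Primer B (20 nt, A=8 T=3 G=5 C=4): length 20, outside 21–28 ✗; 3' end TCA has 1 G/C, need ≥2 ✗; Tm = 2·11 + 4·9 = 58°C, outside 69–78°C ✗ — fails.
Primer C (27 nt, A=4 T=5 G=12 C=6): length 27 ✓; 3' end CTT has 1 G/C, need ≥2 ✗; Tm = 2·9 + 4·18 = 90°C, outside 69–78°C ✗ — fails.
Primer D (27 nt, A=5 T=4 G=12 C=6): length 27 ✓; 3' end ACG has 2 G/C ✓; Tm = 2·9 + 4·18 = 90°C, outside 69–78°C ✗ — fails.

None of the candidates satisfy all criteria.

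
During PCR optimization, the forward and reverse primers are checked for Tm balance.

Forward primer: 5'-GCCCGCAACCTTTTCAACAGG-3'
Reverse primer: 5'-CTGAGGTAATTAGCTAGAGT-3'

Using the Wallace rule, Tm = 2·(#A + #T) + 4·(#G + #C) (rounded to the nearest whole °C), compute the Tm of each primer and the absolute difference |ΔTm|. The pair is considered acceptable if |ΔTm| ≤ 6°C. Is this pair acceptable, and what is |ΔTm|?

|ΔTm| = 10°C; the pair is not acceptable.

Forward: A=5 T=4 G=4 C=8 → Tm = 2·9 + 4·12 = 66°C.
Reverse: A=6 T=6 G=6 C=2 → Tm = 2·12 + 4·8 = 56°C.
|ΔTm| = |66 − 56| = 10°C, > 6°C.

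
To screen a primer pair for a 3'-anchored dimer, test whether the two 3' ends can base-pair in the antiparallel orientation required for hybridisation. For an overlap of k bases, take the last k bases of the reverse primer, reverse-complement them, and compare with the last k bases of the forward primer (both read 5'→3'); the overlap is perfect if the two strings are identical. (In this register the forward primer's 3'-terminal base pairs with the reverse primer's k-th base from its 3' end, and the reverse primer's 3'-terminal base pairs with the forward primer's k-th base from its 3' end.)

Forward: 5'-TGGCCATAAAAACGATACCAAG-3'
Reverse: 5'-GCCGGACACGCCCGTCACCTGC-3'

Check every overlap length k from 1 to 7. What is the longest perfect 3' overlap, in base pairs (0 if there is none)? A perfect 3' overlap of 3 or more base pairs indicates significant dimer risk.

Longest perfect overlap: 1 complementary base pair; below the dimer-risk threshold (threshold 3).

Last 7 bases (5'→3') — forward …TACCAAG, reverse …CACCTGC.
Reverse complement of the reverse primer's last 7 bases: GCAGGTG; its first k bases are the reverse complement of the reverse primer's last k bases, so a perfect k-base overlap needs the forward primer's last k bases to equal them.
Comparing (forward last k vs required): k=1: G vs G ✓; k=2: AG vs GC ✗; k=3: AAG vs GCA ✗; k=4: CAAG vs GCAG ✗; k=5: CCAAG vs GCAGG ✗; k=6: ACCAAG vs GCAGGT ✗; k=7: TACCAAG vs GCAGGTG ✗.
Only k = 1 is perfect, so the longest perfect 3' overlap is 1.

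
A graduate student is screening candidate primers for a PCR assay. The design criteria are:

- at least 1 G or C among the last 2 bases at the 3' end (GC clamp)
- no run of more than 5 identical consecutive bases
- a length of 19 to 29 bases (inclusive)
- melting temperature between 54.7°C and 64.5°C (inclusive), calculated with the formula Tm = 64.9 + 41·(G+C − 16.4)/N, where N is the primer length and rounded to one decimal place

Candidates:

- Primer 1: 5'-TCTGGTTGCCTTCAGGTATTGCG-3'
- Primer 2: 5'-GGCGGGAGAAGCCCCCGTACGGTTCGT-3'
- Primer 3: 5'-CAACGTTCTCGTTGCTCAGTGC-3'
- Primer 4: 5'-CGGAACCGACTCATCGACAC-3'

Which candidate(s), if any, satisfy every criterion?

Primer 1 (23 nt, A=2 T=9 G=7 C=5): 3' end CG has 2 G/C ✓; longest run = 2 ✓; length 23 ✓; Tm = 64.9 + 41·(12 − 16.4)/23 = 57.1°C ✓ — passes.
Primer 2 (27 nt, A=4 T=4 G=11 C=8): 3' end GT has 1 G/C ✓; longest run = 5 ✓; length 27 ✓; Tm = 64.9 + 41·(19 − 16.4)/27 = 68.8°C, outside 54.7–64.5°C ✗ — fails.
Primer 3 (22 nt, A=3 T=7 G=5 C=7): 3' end GC has 2 G/C ✓; longest run = 2 ✓; length 22 ✓; Tm = 64.9 + 41·(12 − 16.4)/22 = 56.7°C ✓ — passes.
Primer 4 (20 nt, A=6 T=2 G=4 C=8): 3' end AC has 1 G/C ✓; longest run = 2 ✓; length 20 ✓; Tm = 64.9 + 41·(12 − 16.4)/20 = 55.9°C ✓ — passes.

Primer 1, Primer 3 and Primer 4.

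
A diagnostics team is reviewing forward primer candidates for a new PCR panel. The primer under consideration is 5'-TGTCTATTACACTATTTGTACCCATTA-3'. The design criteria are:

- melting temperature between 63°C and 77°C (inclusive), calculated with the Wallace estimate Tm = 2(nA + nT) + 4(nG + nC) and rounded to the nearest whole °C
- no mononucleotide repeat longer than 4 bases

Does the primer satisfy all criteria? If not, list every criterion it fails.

Meets all criteria.

Base counts: A=7, T=12, G=2, C=6 (length 27).
Tm: Tm = 2·19 + 4·8 = 70°C ✓
homopolymer run: longest run = 3 ✓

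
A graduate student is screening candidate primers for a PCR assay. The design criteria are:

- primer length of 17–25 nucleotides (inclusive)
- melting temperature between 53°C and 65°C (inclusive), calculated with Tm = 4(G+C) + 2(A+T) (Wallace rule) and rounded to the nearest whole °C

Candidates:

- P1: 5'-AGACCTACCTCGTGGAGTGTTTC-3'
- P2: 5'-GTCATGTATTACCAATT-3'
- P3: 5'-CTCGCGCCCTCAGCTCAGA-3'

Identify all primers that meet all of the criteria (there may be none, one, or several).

P1 (23 nt, A=4 T=7 G=6 C=6): length 23 ✓; Tm = 2·11 + 4·12 = 70°C, outside 53–65°C ✗ — fails.
P2 (17 nt, A=5 T=7 G=2 C=3): length 17 ✓; Tm = 2·12 + 4·5 = 44°C, outside 53–65°C ✗ — fails.
P3 (19 nt, A=3 T=3 G=4 C=9): length 19 ✓; Tm = 2·6 + 4·13 = 64°C ✓ — passes.

P3 only.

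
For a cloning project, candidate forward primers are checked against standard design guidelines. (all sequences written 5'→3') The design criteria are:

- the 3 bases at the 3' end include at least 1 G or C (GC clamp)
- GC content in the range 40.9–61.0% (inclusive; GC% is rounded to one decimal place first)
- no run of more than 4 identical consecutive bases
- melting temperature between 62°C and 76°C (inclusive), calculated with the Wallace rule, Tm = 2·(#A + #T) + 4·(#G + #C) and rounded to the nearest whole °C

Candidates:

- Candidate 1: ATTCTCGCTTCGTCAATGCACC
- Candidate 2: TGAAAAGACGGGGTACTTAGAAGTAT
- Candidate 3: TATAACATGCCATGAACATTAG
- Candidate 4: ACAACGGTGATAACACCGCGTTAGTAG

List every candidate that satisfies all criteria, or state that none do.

Candidate 1 only.

Candidate 1 (22 nt, A=4 T=7 G=3 C=8): 3' end ACC has 2 G/C ✓; GC 11/22 = 50.0% ✓; longest run = 2 ✓; Tm = 2·11 + 4·11 = 66°C ✓ — passes.
Candidate 2 (26 nt, A=10 T=6 G=8 C=2): 3' end TAT has 0 G/C, need ≥1 ✗; GC 10/26 = 38.5%, outside 40.9–61.0% ✗; longest run = 4 ✓; Tm = 2·16 + 4·10 = 72°C ✓ — fails.
Candidate 3 (22 nt, A=9 T=6 G=3 C=4): 3' end TAG has 1 G/C ✓; GC 7/22 = 31.8%, outside 40.9–61.0% ✗; longest run = 2 ✓; Tm = 2·15 + 4·7 = 58°C, outside 62–76°C ✗ — fails.
Candidate 4 (27 nt, A=9 T=5 G=7 C=6): 3' end TAG has 1 G/C ✓; GC 13/27 = 48.1% ✓; longest run = 2 ✓; Tm = 2·14 + 4·13 = 80°C, outside 62–76°C ✗ — fails.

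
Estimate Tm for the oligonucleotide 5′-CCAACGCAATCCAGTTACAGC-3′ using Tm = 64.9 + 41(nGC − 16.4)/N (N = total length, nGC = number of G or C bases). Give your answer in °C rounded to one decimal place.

54.4°C

Base counts: A=7, T=3, G=3, C=8; G+C = 11, N = 21.
Tm = 64.9 + 41·(11 − 16.4)/21 = 64.9 + -221.40/21 = 54.4°C.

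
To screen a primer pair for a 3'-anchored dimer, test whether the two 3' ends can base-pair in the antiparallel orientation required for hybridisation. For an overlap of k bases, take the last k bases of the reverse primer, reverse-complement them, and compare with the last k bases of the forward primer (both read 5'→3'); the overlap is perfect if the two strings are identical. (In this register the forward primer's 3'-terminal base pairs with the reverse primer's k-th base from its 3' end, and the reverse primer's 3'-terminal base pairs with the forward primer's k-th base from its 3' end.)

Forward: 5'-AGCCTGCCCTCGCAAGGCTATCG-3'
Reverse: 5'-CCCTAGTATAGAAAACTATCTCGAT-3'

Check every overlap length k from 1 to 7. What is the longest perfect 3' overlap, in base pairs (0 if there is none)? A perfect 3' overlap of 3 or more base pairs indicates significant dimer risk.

Longest perfect overlap: 4 complementary base pairs; significant dimer risk (threshold 3).

Last 7 bases (5'→3') — forward …GCTATCG, reverse …TCTCGAT.
Reverse complement of the reverse primer's last 7 bases: ATCGAGA; its first k bases are the reverse complement of the reverse primer's last k bases, so a perfect k-base overlap needs the forward primer's last k bases to equal them.
Comparing (forward last k vs required): k=1: G vs A ✗; k=2: CG vs AT ✗; k=3: TCG vs ATC ✗; k=4: ATCG vs ATCG ✓; k=5: TATCG vs ATCGA ✗; k=6: CTATCG vs ATCGAG ✗; k=7: GCTATCG vs ATCGAGA ✗.
Only k = 4 is perfect, so the longest perfect 3' overlap is 4.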